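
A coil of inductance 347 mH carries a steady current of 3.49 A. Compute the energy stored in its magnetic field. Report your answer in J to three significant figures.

U ≈ 2.11 J

Stored magnetic energy: U = ½LI².
U = ½(0.347 H)(3.49 A)² = 2.113 J.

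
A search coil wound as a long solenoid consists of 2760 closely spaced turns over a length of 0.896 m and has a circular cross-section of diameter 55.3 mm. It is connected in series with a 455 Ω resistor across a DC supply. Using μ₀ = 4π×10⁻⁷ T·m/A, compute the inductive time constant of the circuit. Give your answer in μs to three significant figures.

τ ≈ 56.4 μs

A = π(d/2)² = π(2.765×10^-2 m)² = 2.402×10^-3 m².
L = μ₀N²A/ℓ = (4π×10⁻⁷)(2760)²(2.402×10^-3)/(0.896) = 2.566×10^-2 H.
τ = L/R = (2.566×10^-2)/(455) = 5.640×10^-5 s.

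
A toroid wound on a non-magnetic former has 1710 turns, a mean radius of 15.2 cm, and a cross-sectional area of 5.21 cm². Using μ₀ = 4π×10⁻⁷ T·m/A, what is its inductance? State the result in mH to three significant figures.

L ≈ 2.00 mH

For a thin toroid, L = μ₀N²A/(2πR).
L = (4π×10⁻⁷)(1710)²(5.210×10^-4) / (2π×0.152 m) = 2.0045×10^-3 H.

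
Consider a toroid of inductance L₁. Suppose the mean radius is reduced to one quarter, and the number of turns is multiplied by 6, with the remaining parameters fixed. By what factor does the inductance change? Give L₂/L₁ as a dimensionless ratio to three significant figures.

L₂/L₁ = 144

For a toroid, L ∝ μᵣN²A/R.
L₂/L₁ = (0.25)^-1 × (6)^2 = 144.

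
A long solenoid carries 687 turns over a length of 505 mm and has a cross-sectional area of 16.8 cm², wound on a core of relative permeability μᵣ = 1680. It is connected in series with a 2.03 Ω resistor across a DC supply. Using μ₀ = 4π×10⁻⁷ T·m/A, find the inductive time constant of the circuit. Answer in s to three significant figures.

A = 16.8 cm² = 1.680×10^-3 m².
L = μ₀μᵣN²A/ℓ = (4π×10⁻⁷)(1680)(687)²(1.680×10^-3)/(0.505) = 3.3147 H.
τ = L/R = (3.3147)/(2.03) = 1.633 s.

τ ≈ 1.63 s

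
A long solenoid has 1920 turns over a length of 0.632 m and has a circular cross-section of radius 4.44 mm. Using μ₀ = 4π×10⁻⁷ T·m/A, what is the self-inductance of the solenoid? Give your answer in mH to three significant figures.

A = πr² = π(4.440×10^-3 m)² = 6.193×10^-5 m².
For a long solenoid, L = μ₀N²A/ℓ.
L = (4π×10⁻⁷)(1920)²(6.193×10^-5)/(0.632 m) = 4.540×10^-4 H.

L ≈ 0.454 mH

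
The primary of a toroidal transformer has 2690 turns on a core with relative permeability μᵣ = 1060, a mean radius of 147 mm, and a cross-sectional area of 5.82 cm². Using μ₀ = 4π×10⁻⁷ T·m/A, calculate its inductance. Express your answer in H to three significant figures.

For a thin toroid, L = μ₀μᵣN²A/(2πR).
L = (4π×10⁻⁷)(1060)(2690)²(5.820×10^-4) / (2π×0.147 m) = 6.074 H.

L ≈ 6.07 H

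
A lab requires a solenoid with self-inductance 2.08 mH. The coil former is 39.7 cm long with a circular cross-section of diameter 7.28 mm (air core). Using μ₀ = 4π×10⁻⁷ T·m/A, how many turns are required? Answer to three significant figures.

N ≈ 3970 turns

A = π(d/2)² = π(3.640×10^-3 m)² = 4.162×10^-5 m².
From L = μ₀N²A/ℓ, N = √(Lℓ / (μ₀A)).
N = √[(2.080×10^-3)(0.397) / ((4π×10⁻⁷)×4.162×10^-5)] = √(1.579×10^7) ≈ 3973.2.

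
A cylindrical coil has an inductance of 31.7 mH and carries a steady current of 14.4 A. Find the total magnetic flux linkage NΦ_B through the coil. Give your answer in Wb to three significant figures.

NΦ_B ≈ 0.456 Wb

From L = NΦ_B/I, the flux linkage is NΦ_B = LI.
NΦ_B = (3.170×10^-2 H)(14.4 A) = 0.45648 Wb.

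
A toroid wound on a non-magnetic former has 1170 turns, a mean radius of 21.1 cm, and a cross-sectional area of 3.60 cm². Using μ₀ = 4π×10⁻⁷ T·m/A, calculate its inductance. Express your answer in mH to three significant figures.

For a thin toroid, L = μ₀N²A/(2πR).
L = (4π×10⁻⁷)(1170)²(3.600×10^-4) / (2π×0.211 m) = 4.671×10^-4 H.

L ≈ 0.467 mH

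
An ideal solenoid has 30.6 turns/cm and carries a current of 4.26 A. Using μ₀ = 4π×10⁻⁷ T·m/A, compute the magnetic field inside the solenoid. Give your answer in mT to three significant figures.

Inside a long solenoid, B = μ₀nI.
B = (4π×10⁻⁷)(3.060×10^3 m⁻¹)(4.26 A) = 1.638×10^-2 T.

B ≈ 16.4 mT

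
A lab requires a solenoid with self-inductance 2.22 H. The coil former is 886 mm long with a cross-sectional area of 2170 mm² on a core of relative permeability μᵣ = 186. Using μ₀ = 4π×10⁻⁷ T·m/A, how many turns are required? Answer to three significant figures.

A = 2170 mm² = 2.170×10^-3 m².
From L = μ₀μᵣN²A/ℓ, N = √(Lℓ / (μ₀μᵣA)).
N = √[(2.22)(0.886) / ((4π×10⁻⁷)(186)×2.170×10^-3)] = √(3.878×10^6) ≈ 1969.3.

N ≈ 1970 turns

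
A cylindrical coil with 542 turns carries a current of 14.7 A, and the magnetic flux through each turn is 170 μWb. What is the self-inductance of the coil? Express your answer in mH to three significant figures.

L ≈ 6.27 mH

Self-inductance is defined by L = NΦ_B/I (flux linkage over current).
L = (542)(1.700×10^-4 Wb)/(14.7 A) = 6.268×10^-3 H.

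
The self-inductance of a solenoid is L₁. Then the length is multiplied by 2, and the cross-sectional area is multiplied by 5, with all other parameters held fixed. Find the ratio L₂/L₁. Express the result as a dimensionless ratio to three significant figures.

For a solenoid, L ∝ μᵣN²A/ℓ.
L₂/L₁ = (2)^-1 × (5) = 2.50.

L₂/L₁ = 2.50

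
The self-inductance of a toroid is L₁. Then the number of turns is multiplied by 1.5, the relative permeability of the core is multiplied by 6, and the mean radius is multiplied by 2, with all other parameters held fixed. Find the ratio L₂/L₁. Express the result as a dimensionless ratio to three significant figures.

L₂/L₁ = 6.75

For a toroid, L ∝ μᵣN²A/R.
L₂/L₁ = (1.5)^2 × (6) × (2)^-1 = 6.75.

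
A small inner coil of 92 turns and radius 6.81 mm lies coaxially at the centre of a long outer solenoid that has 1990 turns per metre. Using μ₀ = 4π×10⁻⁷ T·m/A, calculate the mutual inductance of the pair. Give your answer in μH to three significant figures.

The outer solenoid produces a uniform field B₁ = μ₀n₁I₁ across the inner coil,
so the flux linkage is N₂Φ = N₂B₁A₂ = μ₀n₁N₂A₂·I₁, giving M = μ₀n₁N₂A₂.
A₂ = πr² = π(6.810×10^-3 m)² = 1.457×10^-4 m².
M = (4π×10⁻⁷)(1990)(92)(1.457×10^-4) = 3.352×10^-5 H.

M ≈ 33.5 μH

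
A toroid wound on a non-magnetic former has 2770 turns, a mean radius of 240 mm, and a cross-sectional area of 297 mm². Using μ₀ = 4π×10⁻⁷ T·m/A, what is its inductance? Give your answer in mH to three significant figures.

L ≈ 1.90 mH

For a thin toroid, L = μ₀N²A/(2πR).
L = (4π×10⁻⁷)(2770)²(2.970×10^-4) / (2π×0.24 m) = 1.899×10^-3 H.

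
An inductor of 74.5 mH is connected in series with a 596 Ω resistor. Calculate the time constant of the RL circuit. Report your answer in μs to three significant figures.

τ ≈ 125 μs

τ = L/R = (7.450×10^-2 H)/(596 Ω) = 1.250×10^-4 s.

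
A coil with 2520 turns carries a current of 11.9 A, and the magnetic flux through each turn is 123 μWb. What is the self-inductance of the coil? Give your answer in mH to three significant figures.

L ≈ 26.0 mH

Self-inductance is defined by L = NΦ_B/I (flux linkage over current).
L = (2520)(1.230×10^-4 Wb)/(11.9 A) = 2.6047×10^-2 H.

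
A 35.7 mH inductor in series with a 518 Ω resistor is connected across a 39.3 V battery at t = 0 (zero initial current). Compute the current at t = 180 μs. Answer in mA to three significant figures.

τ = L/R = 3.570×10^-2/518 = 6.892×10^-5 s; final current I_∞ = ε/R = 39.3/518 = 7.587×10^-2 A.
I(t) = I_∞(1 − e^(−t/τ)) with t/τ = 2.612.
I = (7.587×10^-2)(1 − e^(−2.612)) = 7.030×10^-2 A.

I ≈ 70.3 mA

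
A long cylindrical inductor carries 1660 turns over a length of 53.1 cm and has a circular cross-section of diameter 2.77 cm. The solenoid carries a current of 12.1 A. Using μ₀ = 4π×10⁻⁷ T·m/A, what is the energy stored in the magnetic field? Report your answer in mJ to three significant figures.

A = π(d/2)² = π(1.385×10^-2 m)² = 6.026×10^-4 m².
L = μ₀N²A/ℓ = (4π×10⁻⁷)(1660)²(6.026×10^-4)/(0.531) = 3.930×10^-3 H.
U = ½LI² = ½(3.930×10^-3)(12.1)² = 0.2877 J.

U ≈ 288 mJ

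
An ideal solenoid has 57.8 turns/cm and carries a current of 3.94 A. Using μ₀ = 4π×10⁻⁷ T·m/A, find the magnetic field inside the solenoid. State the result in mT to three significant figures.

B ≈ 28.6 mT

Inside a long solenoid, B = μ₀nI.
B = (4π×10⁻⁷)(5.780×10^3 m⁻¹)(3.94 A) = 2.862×10^-2 T.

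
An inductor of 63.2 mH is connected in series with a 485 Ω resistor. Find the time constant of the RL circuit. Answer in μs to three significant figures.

τ ≈ 130 μs

τ = L/R = (6.320×10^-2 H)/(485 Ω) = 1.303×10^-4 s.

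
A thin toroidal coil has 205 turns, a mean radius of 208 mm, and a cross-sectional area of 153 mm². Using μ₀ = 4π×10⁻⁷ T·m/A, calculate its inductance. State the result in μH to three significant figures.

L ≈ 6.18 μH

For a thin toroid, L = μ₀N²A/(2πR).
L = (4π×10⁻⁷)(205)²(1.530×10^-4) / (2π×0.208 m) = 6.183×10^-6 H.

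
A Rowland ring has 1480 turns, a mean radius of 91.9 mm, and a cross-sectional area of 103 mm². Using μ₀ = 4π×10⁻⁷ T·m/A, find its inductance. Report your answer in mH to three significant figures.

For a thin toroid, L = μ₀N²A/(2πR).
L = (4π×10⁻⁷)(1480)²(1.030×10^-4) / (2π×9.190×10^-2 m) = 4.910×10^-4 H.

L ≈ 0.491 mH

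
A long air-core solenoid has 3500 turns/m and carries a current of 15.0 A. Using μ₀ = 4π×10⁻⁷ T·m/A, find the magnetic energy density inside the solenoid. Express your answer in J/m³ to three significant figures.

u ≈ 1730 J/m³

B = μ₀nI = (4π×10⁻⁷)(3.500×10^3)(15.0) = 6.597×10^-2 T.
u = B²/(2μ₀) = (6.597×10^-2)²/(2×4π×10⁻⁷) = 1.732×10^3 J/m³.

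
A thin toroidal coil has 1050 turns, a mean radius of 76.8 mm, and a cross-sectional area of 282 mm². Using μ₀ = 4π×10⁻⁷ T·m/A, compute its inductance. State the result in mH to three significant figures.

For a thin toroid, L = μ₀N²A/(2πR).
L = (4π×10⁻⁷)(1050)²(2.820×10^-4) / (2π×7.680×10^-2 m) = 8.096×10^-4 H.

L ≈ 0.810 mH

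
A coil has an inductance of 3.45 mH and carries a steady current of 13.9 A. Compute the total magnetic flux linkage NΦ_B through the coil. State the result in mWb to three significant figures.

NΦ_B ≈ 48.0 mWb

From L = NΦ_B/I, the flux linkage is NΦ_B = LI.
NΦ_B = (3.450×10^-3 H)(13.9 A) = 4.796×10^-2 Wb.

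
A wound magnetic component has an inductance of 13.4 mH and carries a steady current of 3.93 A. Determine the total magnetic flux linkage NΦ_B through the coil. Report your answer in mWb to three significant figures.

NΦ_B ≈ 52.7 mWb

From L = NΦ_B/I, the flux linkage is NΦ_B = LI.
NΦ_B = (1.340×10^-2 H)(3.93 A) = 5.266×10^-2 Wb.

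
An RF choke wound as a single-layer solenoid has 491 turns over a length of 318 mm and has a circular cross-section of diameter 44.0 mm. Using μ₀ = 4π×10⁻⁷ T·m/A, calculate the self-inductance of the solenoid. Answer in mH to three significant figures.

A = π(d/2)² = π(2.200×10^-2 m)² = 1.521×10^-3 m².
For a long solenoid, L = μ₀N²A/ℓ.
L = (4π×10⁻⁷)(491)²(1.521×10^-3)/(0.318 m) = 1.449×10^-3 H.

L ≈ 1.45 mH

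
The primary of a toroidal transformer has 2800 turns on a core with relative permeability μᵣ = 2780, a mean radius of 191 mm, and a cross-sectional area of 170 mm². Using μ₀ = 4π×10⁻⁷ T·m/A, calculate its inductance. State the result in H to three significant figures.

For a thin toroid, L = μ₀μᵣN²A/(2πR).
L = (4π×10⁻⁷)(2780)(2800)²(1.700×10^-4) / (2π×0.191 m) = 3.88 H.

L ≈ 3.88 H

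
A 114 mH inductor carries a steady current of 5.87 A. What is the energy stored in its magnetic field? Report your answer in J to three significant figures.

U ≈ 1.96 J

Stored magnetic energy: U = ½LI².
U = ½(0.114 H)(5.87 A)² = 1.964 J.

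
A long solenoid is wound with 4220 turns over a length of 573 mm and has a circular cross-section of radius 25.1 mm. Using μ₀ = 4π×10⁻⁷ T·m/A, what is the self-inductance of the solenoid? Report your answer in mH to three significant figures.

L ≈ 77.3 mH

A = πr² = π(2.510×10^-2 m)² = 1.979×10^-3 m².
For a long solenoid, L = μ₀N²A/ℓ.
L = (4π×10⁻⁷)(4220)²(1.979×10^-3)/(0.573 m) = 7.730×10^-2 H.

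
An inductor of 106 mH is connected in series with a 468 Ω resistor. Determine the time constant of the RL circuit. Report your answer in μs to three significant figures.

τ = L/R = (0.106 H)/(468 Ω) = 2.26496×10^-4 s.

τ ≈ 226 μs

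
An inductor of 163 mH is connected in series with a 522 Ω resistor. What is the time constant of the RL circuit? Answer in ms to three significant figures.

τ ≈ 0.312 ms

τ = L/R = (0.163 H)/(522 Ω) = 3.123×10^-4 s.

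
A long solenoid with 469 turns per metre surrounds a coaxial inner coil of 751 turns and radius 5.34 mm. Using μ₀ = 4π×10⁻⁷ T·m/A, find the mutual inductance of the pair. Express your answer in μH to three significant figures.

The outer solenoid produces a uniform field B₁ = μ₀n₁I₁ across the inner coil,
so the flux linkage is N₂Φ = N₂B₁A₂ = μ₀n₁N₂A₂·I₁, giving M = μ₀n₁N₂A₂.
A₂ = πr² = π(5.340×10^-3 m)² = 8.958×10^-5 m².
M = (4π×10⁻⁷)(469)(751)(8.958×10^-5) = 3.965×10^-5 H.

M ≈ 39.7 μH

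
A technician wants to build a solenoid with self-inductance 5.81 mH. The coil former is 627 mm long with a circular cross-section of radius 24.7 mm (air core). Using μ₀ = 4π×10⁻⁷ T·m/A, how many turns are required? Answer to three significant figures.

A = πr² = π(2.470×10^-2 m)² = 1.917×10^-3 m².
From L = μ₀N²A/ℓ, N = √(Lℓ / (μ₀A)).
N = √[(5.810×10^-3)(0.627) / ((4π×10⁻⁷)×1.917×10^-3)] = √(1.512×10^6) ≈ 1229.8.

N ≈ 1230 turns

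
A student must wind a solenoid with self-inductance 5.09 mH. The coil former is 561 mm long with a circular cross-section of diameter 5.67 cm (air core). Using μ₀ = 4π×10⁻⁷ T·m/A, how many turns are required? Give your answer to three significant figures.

N ≈ 949 turns

A = π(d/2)² = π(2.835×10^-2 m)² = 2.52497×10^-3 m².
From L = μ₀N²A/ℓ, N = √(Lℓ / (μ₀A)).
N = √[(5.090×10^-3)(0.561) / ((4π×10⁻⁷)×2.52497×10^-3)] = √(8.999×10^5) ≈ 948.7.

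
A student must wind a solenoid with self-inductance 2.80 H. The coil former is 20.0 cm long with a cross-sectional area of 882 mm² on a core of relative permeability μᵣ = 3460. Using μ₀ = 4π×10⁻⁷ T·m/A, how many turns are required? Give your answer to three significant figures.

N ≈ 382 turns

A = 882 mm² = 8.820×10^-4 m².
From L = μ₀μᵣN²A/ℓ, N = √(Lℓ / (μ₀μᵣA)).
N = √[(2.8)(0.2) / ((4π×10⁻⁷)(3460)×8.820×10^-4)] = √(1.460×10^5) ≈ 382.1.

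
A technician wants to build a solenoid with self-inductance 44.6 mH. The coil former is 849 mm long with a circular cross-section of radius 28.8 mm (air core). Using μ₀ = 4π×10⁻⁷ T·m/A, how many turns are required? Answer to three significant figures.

A = πr² = π(2.880×10^-2 m)² = 2.606×10^-3 m².
From L = μ₀N²A/ℓ, N = √(Lℓ / (μ₀A)).
N = √[(4.460×10^-2)(0.849) / ((4π×10⁻⁷)×2.606×10^-3)] = √(1.156×10^7) ≈ 3400.5.

N ≈ 3400 turns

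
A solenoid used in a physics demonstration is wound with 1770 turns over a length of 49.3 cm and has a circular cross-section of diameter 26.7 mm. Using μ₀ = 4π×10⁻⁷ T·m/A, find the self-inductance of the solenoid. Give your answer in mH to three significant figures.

A = π(d/2)² = π(1.335×10^-2 m)² = 5.599×10^-4 m².
For a long solenoid, L = μ₀N²A/ℓ.
L = (4π×10⁻⁷)(1770)²(5.599×10^-4)/(0.493 m) = 4.471×10^-3 H.

L ≈ 4.47 mH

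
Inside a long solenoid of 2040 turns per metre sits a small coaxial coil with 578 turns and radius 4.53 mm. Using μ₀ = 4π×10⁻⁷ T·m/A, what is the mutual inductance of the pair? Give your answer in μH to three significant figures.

The outer solenoid produces a uniform field B₁ = μ₀n₁I₁ across the inner coil,
so the flux linkage is N₂Φ = N₂B₁A₂ = μ₀n₁N₂A₂·I₁, giving M = μ₀n₁N₂A₂.
A₂ = πr² = π(4.530×10^-3 m)² = 6.447×10^-5 m².
M = (4π×10⁻⁷)(2040)(578)(6.447×10^-5) = 9.552×10^-5 H.

M ≈ 95.5 μH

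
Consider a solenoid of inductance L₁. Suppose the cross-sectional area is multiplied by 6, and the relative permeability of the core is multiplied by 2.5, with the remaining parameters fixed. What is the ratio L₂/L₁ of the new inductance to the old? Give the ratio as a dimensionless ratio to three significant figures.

For a solenoid, L ∝ μᵣN²A/ℓ.
L₂/L₁ = (6) × (2.5) = 15.0.

L₂/L₁ = 15.0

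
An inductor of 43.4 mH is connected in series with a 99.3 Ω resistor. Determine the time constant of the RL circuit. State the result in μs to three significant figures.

τ = L/R = (4.340×10^-2 H)/(99.3 Ω) = 4.371×10^-4 s.

τ ≈ 437 μs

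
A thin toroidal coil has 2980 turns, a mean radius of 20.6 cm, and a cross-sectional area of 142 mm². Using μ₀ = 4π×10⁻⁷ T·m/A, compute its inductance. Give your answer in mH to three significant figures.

For a thin toroid, L = μ₀N²A/(2πR).
L = (4π×10⁻⁷)(2980)²(1.420×10^-4) / (2π×0.206 m) = 1.224×10^-3 H.

L ≈ 1.22 mH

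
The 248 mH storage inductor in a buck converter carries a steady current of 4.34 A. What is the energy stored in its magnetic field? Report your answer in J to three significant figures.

Stored magnetic energy: U = ½LI².
U = ½(0.248 H)(4.34 A)² = 2.336 J.

U ≈ 2.34 J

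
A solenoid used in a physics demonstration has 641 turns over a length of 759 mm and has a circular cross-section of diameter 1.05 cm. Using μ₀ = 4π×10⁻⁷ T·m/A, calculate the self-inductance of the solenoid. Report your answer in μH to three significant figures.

A = π(d/2)² = π(5.250×10^-3 m)² = 8.659×10^-5 m².
For a long solenoid, L = μ₀N²A/ℓ.
L = (4π×10⁻⁷)(641)²(8.659×10^-5)/(0.759 m) = 5.891×10^-5 H.

L ≈ 58.9 μH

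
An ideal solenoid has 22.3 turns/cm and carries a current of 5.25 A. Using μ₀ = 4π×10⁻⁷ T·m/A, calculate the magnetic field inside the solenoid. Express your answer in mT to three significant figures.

Inside a long solenoid, B = μ₀nI.
B = (4π×10⁻⁷)(2.230×10^3 m⁻¹)(5.25 A) = 1.471×10^-2 T.

B ≈ 14.7 mT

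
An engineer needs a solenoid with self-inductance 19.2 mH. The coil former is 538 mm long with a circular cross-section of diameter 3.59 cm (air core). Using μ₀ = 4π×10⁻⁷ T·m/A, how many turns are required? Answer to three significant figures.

A = π(d/2)² = π(1.795×10^-2 m)² = 1.012×10^-3 m².
From L = μ₀N²A/ℓ, N = √(Lℓ / (μ₀A)).
N = √[(1.920×10^-2)(0.538) / ((4π×10⁻⁷)×1.012×10^-3)] = √(8.121×10^6) ≈ 2849.7.

N ≈ 2850 turns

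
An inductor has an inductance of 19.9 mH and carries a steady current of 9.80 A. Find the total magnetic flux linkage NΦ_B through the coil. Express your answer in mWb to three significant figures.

From L = NΦ_B/I, the flux linkage is NΦ_B = LI.
NΦ_B = (1.990×10^-2 H)(9.80 A) = 0.195 Wb.

NΦ_B ≈ 195 mWb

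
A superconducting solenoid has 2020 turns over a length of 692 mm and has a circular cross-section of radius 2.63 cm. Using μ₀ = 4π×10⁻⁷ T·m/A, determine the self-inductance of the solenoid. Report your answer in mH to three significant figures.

A = πr² = π(2.630×10^-2 m)² = 2.173×10^-3 m².
For a long solenoid, L = μ₀N²A/ℓ.
L = (4π×10⁻⁷)(2020)²(2.173×10^-3)/(0.692 m) = 1.610×10^-2 H.

L ≈ 16.1 mH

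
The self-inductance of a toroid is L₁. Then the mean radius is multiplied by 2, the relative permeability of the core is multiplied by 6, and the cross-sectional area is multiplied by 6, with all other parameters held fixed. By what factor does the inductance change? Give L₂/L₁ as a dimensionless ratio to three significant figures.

L₂/L₁ = 18.0

For a toroid, L ∝ μᵣN²A/R.
L₂/L₁ = (2)^-1 × (6) × (6) = 18.0.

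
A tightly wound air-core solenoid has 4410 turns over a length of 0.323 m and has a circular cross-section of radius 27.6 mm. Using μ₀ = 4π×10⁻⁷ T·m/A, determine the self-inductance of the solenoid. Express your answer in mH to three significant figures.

L ≈ 181 mH

A = πr² = π(2.760×10^-2 m)² = 2.393×10^-3 m².
For a long solenoid, L = μ₀N²A/ℓ.
L = (4π×10⁻⁷)(4410)²(2.393×10^-3)/(0.323 m) = 0.1811 H.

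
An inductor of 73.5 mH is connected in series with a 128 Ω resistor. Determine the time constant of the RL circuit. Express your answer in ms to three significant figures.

τ ≈ 0.574 ms

τ = L/R = (7.350×10^-2 H)/(128 Ω) = 5.742×10^-4 s.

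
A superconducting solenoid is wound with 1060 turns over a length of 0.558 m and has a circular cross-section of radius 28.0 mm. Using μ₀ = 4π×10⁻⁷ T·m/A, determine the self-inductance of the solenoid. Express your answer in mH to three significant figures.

A = πr² = π(2.800×10^-2 m)² = 2.463×10^-3 m².
For a long solenoid, L = μ₀N²A/ℓ.
L = (4π×10⁻⁷)(1060)²(2.463×10^-3)/(0.558 m) = 6.232×10^-3 H.

L ≈ 6.23 mH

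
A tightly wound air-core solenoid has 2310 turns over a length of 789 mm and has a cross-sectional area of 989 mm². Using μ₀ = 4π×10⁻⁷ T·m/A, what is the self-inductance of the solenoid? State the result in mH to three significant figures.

L ≈ 8.41 mH

A = 989 mm² = 9.890×10^-4 m².
For a long solenoid, L = μ₀N²A/ℓ.
L = (4π×10⁻⁷)(2310)²(9.890×10^-4)/(0.789 m) = 8.405×10^-3 H.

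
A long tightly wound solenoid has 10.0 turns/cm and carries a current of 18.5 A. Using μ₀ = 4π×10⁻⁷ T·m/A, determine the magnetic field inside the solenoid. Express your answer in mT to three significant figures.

B ≈ 23.2 mT

Inside a long solenoid, B = μ₀nI.
B = (4π×10⁻⁷)(1.000×10^3 m⁻¹)(18.5 A) = 2.3248×10^-2 T.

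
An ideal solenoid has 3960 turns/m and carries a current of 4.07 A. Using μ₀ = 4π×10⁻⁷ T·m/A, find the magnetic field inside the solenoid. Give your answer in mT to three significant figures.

B ≈ 20.3 mT

Inside a long solenoid, B = μ₀nI.
B = (4π×10⁻⁷)(3.960×10^3 m⁻¹)(4.07 A) = 2.025×10^-2 T.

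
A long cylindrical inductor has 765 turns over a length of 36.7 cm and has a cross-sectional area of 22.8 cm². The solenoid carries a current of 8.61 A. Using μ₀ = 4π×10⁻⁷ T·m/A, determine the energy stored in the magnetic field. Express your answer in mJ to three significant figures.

U ≈ 169 mJ

A = 22.8 cm² = 2.280×10^-3 m².
L = μ₀N²A/ℓ = (4π×10⁻⁷)(765)²(2.280×10^-3)/(0.367) = 4.569×10^-3 H.
U = ½LI² = ½(4.569×10^-3)(8.61)² = 0.1693 J.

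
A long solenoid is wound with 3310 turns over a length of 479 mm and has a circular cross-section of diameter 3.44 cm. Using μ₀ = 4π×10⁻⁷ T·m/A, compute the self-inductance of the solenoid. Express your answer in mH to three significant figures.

A = π(d/2)² = π(1.720×10^-2 m)² = 9.294×10^-4 m².
For a long solenoid, L = μ₀N²A/ℓ.
L = (4π×10⁻⁷)(3310)²(9.294×10^-4)/(0.479 m) = 2.671×10^-2 H.

L ≈ 26.7 mH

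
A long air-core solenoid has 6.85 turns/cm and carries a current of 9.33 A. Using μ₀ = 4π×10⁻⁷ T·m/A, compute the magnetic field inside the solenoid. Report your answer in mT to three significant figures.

Inside a long solenoid, B = μ₀nI.
B = (4π×10⁻⁷)(685 m⁻¹)(9.33 A) = 8.031×10^-3 T.

B ≈ 8.03 mT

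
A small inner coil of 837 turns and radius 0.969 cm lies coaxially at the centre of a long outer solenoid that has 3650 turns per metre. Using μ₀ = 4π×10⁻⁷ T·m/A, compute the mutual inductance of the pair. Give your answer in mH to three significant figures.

The outer solenoid produces a uniform field B₁ = μ₀n₁I₁ across the inner coil,
so the flux linkage is N₂Φ = N₂B₁A₂ = μ₀n₁N₂A₂·I₁, giving M = μ₀n₁N₂A₂.
A₂ = πr² = π(9.690×10^-3 m)² = 2.950×10^-4 m².
M = (4π×10⁻⁷)(3650)(837)(2.950×10^-4) = 1.132×10^-3 H.

M ≈ 1.13 mH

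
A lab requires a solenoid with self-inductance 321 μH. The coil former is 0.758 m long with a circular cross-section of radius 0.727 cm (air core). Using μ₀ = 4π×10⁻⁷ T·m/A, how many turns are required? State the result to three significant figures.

A = πr² = π(7.270×10^-3 m)² = 1.660×10^-4 m².
From L = μ₀N²A/ℓ, N = √(Lℓ / (μ₀A)).
N = √[(3.210×10^-4)(0.758) / ((4π×10⁻⁷)×1.660×10^-4)] = √(1.166×10^6) ≈ 1079.9.

N ≈ 1080 turns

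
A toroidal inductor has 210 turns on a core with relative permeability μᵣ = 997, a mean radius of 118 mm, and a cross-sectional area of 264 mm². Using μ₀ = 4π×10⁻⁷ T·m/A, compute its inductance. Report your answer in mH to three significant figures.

For a thin toroid, L = μ₀μᵣN²A/(2πR).
L = (4π×10⁻⁷)(997)(210)²(2.640×10^-4) / (2π×0.118 m) = 1.967×10^-2 H.

L ≈ 19.7 mH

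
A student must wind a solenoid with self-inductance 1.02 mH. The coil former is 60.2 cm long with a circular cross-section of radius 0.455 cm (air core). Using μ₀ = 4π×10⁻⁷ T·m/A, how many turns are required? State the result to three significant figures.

N ≈ 2740 turns

A = πr² = π(4.550×10^-3 m)² = 6.504×10^-5 m².
From L = μ₀N²A/ℓ, N = √(Lℓ / (μ₀A)).
N = √[(1.020×10^-3)(0.602) / ((4π×10⁻⁷)×6.504×10^-5)] = √(7.513×10^6) ≈ 2741.0.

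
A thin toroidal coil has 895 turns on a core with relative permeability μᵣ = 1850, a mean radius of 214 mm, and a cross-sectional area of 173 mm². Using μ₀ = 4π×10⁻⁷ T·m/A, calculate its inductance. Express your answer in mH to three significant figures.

L ≈ 240 mH

For a thin toroid, L = μ₀μᵣN²A/(2πR).
L = (4π×10⁻⁷)(1850)(895)²(1.730×10^-4) / (2π×0.214 m) = 0.2396 H.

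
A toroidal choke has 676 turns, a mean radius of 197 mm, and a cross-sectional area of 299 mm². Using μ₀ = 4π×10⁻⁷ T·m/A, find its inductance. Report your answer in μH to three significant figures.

L ≈ 139 μH

For a thin toroid, L = μ₀N²A/(2πR).
L = (4π×10⁻⁷)(676)²(2.990×10^-4) / (2π×0.197 m) = 1.387×10^-4 H.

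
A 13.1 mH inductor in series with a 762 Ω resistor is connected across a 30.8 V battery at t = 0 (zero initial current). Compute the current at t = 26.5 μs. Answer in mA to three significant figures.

I ≈ 31.8 mA

τ = L/R = 1.310×10^-2/762 = 1.719×10^-5 s; final current I_∞ = ε/R = 30.8/762 = 4.042×10^-2 A.
I(t) = I_∞(1 − e^(−t/τ)) with t/τ = 1.541.
I = (4.042×10^-2)(1 − e^(−1.541)) = 3.177×10^-2 A.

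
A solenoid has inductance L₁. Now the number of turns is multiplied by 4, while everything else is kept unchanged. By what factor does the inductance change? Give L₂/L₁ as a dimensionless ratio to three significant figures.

L₂/L₁ = 16.0

For a solenoid, L ∝ μᵣN²A/ℓ.
L₂/L₁ = (4)^2 = 16.0.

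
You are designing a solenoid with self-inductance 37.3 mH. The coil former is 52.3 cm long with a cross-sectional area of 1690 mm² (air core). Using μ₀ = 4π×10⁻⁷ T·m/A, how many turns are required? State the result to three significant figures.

A = 1690 mm² = 1.690×10^-3 m².
From L = μ₀N²A/ℓ, N = √(Lℓ / (μ₀A)).
N = √[(3.730×10^-2)(0.523) / ((4π×10⁻⁷)×1.690×10^-3)] = √(9.186×10^6) ≈ 3030.8.

N ≈ 3030 turns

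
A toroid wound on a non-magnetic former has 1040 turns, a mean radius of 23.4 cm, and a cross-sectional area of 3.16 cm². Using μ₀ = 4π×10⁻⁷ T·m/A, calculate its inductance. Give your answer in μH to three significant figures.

L ≈ 292 μH

For a thin toroid, L = μ₀N²A/(2πR).
L = (4π×10⁻⁷)(1040)²(3.160×10^-4) / (2π×0.234 m) = 2.921×10^-4 H.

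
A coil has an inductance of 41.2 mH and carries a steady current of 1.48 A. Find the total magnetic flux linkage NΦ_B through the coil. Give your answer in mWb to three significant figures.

From L = NΦ_B/I, the flux linkage is NΦ_B = LI.
NΦ_B = (4.120×10^-2 H)(1.48 A) = 6.098×10^-2 Wb.

NΦ_B ≈ 61.0 mWb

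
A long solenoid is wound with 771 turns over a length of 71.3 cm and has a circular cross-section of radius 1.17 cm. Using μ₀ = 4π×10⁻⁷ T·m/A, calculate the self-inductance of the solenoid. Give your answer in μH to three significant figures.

A = πr² = π(1.170×10^-2 m)² = 4.301×10^-4 m².
For a long solenoid, L = μ₀N²A/ℓ.
L = (4π×10⁻⁷)(771)²(4.301×10^-4)/(0.713 m) = 4.506×10^-4 H.

L ≈ 451 μH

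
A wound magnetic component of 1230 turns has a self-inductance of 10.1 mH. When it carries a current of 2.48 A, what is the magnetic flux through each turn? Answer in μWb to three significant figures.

From L = NΦ_B/I, the flux per turn is Φ_B = LI/N.
Φ_B = (1.010×10^-2 H)(2.48 A)/1230 = 2.036×10^-5 Wb.

Φ_B ≈ 20.4 μWb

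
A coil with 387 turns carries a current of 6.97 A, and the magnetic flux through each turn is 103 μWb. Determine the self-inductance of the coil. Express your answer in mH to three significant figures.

Self-inductance is defined by L = NΦ_B/I (flux linkage over current).
L = (387)(1.030×10^-4 Wb)/(6.97 A) = 5.719×10^-3 H.

L ≈ 5.72 mH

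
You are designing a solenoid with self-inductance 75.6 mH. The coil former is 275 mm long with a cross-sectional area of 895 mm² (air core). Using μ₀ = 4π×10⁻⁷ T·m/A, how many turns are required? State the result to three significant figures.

A = 895 mm² = 8.950×10^-4 m².
From L = μ₀N²A/ℓ, N = √(Lℓ / (μ₀A)).
N = √[(7.560×10^-2)(0.275) / ((4π×10⁻⁷)×8.950×10^-4)] = √(1.849×10^7) ≈ 4299.4.

N ≈ 4300 turns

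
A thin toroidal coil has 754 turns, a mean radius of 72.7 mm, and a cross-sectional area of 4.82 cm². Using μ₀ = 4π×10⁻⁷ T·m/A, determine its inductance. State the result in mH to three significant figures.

L ≈ 0.754 mH

For a thin toroid, L = μ₀N²A/(2πR).
L = (4π×10⁻⁷)(754)²(4.820×10^-4) / (2π×7.270×10^-2 m) = 7.539×10^-4 H.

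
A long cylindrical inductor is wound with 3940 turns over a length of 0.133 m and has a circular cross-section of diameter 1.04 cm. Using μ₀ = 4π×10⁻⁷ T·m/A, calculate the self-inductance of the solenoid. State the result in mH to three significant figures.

L ≈ 12.5 mH

A = π(d/2)² = π(5.200×10^-3 m)² = 8.4949×10^-5 m².
For a long solenoid, L = μ₀N²A/ℓ.
L = (4π×10⁻⁷)(3940)²(8.4949×10^-5)/(0.133 m) = 1.246×10^-2 H.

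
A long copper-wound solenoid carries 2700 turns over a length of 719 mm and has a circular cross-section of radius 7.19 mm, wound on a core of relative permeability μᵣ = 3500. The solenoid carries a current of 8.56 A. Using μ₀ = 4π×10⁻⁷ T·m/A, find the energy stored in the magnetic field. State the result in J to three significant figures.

A = πr² = π(7.190×10^-3 m)² = 1.624×10^-4 m².
L = μ₀μᵣN²A/ℓ = (4π×10⁻⁷)(3500)(2700)²(1.624×10^-4)/(0.719) = 7.242 H.
U = ½LI² = ½(7.242)(8.56)² = 265.3 J.

U ≈ 265 J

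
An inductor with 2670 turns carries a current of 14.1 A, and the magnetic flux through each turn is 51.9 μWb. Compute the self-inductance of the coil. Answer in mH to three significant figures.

L ≈ 9.83 mH

Self-inductance is defined by L = NΦ_B/I (flux linkage over current).
L = (2670)(5.190×10^-5 Wb)/(14.1 A) = 9.828×10^-3 H.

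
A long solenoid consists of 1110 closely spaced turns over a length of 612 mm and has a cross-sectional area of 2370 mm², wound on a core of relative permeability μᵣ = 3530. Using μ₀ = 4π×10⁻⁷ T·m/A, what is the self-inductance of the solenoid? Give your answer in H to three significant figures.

L ≈ 21.2 H

A = 2370 mm² = 2.370×10^-3 m².
For a long solenoid, L = μ₀μᵣN²A/ℓ.
L = (4π×10⁻⁷)(3530)(1110)²(2.370×10^-3)/(0.612 m) = 21.17 H.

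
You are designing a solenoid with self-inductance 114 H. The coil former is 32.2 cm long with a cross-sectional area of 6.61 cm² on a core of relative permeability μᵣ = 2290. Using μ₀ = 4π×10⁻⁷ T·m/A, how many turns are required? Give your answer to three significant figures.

N ≈ 4390 turns

A = 6.61 cm² = 6.610×10^-4 m².
From L = μ₀μᵣN²A/ℓ, N = √(Lℓ / (μ₀μᵣA)).
N = √[(114)(0.322) / ((4π×10⁻⁷)(2290)×6.610×10^-4)] = √(1.930×10^7) ≈ 4393.0.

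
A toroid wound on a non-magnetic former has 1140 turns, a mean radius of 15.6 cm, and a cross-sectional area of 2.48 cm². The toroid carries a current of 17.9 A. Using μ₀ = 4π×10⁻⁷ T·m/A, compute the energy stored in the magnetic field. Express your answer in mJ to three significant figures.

U ≈ 66.2 mJ

L = μ₀N²A/(2πR) = (4π×10⁻⁷)(1140)²(2.480×10^-4)/(2π×0.156) = 4.132×10^-4 H.
U = ½LI² = ½(4.132×10^-4)(17.9)² = 6.620×10^-2 J.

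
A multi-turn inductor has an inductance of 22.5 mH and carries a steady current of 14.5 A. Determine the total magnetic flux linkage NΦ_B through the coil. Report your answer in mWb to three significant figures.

From L = NΦ_B/I, the flux linkage is NΦ_B = LI.
NΦ_B = (2.250×10^-2 H)(14.5 A) = 0.3262 Wb.

NΦ_B ≈ 326 mWb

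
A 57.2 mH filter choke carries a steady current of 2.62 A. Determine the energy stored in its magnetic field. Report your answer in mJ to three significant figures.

U ≈ 196 mJ

Stored magnetic energy: U = ½LI².
U = ½(5.720×10^-2 H)(2.62 A)² = 0.1963 J.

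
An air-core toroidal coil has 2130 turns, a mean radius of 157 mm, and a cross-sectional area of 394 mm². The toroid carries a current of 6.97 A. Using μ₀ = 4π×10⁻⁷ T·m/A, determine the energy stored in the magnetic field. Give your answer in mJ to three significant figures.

U ≈ 55.3 mJ

L = μ₀N²A/(2πR) = (4π×10⁻⁷)(2130)²(3.940×10^-4)/(2π×0.157) = 2.277×10^-3 H.
U = ½LI² = ½(2.277×10^-3)(6.97)² = 5.531×10^-2 J.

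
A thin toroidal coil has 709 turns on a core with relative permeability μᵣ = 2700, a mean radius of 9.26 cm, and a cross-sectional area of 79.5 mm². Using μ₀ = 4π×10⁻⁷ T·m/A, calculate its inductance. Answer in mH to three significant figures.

L ≈ 233 mH

For a thin toroid, L = μ₀μᵣN²A/(2πR).
L = (4π×10⁻⁷)(2700)(709)²(7.950×10^-5) / (2π×9.260×10^-2 m) = 0.233 H.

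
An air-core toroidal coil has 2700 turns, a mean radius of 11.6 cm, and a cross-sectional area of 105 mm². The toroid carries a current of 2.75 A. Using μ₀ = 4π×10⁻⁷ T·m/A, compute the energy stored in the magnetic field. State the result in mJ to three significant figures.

U ≈ 4.99 mJ

L = μ₀N²A/(2πR) = (4π×10⁻⁷)(2700)²(1.050×10^-4)/(2π×0.116) = 1.320×10^-3 H.
U = ½LI² = ½(1.320×10^-3)(2.75)² = 4.990×10^-3 J.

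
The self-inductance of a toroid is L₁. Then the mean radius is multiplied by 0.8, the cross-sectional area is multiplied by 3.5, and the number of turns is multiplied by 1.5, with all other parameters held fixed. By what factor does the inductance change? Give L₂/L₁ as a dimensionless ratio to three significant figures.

For a toroid, L ∝ μᵣN²A/R.
L₂/L₁ = (0.8)^-1 × (3.5) × (1.5)^2 = 9.84.

L₂/L₁ = 9.84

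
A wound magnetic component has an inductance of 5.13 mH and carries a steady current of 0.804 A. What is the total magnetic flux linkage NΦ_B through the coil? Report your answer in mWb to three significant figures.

NΦ_B ≈ 4.12 mWb

From L = NΦ_B/I, the flux linkage is NΦ_B = LI.
NΦ_B = (5.130×10^-3 H)(0.804 A) = 4.1245×10^-3 Wb.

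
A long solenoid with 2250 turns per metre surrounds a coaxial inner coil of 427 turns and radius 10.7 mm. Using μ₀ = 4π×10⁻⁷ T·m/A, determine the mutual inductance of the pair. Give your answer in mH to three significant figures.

The outer solenoid produces a uniform field B₁ = μ₀n₁I₁ across the inner coil,
so the flux linkage is N₂Φ = N₂B₁A₂ = μ₀n₁N₂A₂·I₁, giving M = μ₀n₁N₂A₂.
A₂ = πr² = π(1.070×10^-2 m)² = 3.597×10^-4 m².
M = (4π×10⁻⁷)(2250)(427)(3.597×10^-4) = 4.342×10^-4 H.

M ≈ 0.434 mH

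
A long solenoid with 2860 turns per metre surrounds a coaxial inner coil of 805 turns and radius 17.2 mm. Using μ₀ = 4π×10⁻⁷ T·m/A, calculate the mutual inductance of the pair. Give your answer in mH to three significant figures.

The outer solenoid produces a uniform field B₁ = μ₀n₁I₁ across the inner coil,
so the flux linkage is N₂Φ = N₂B₁A₂ = μ₀n₁N₂A₂·I₁, giving M = μ₀n₁N₂A₂.
A₂ = πr² = π(1.720×10^-2 m)² = 9.294×10^-4 m².
M = (4π×10⁻⁷)(2860)(805)(9.294×10^-4) = 2.689×10^-3 H.

M ≈ 2.69 mH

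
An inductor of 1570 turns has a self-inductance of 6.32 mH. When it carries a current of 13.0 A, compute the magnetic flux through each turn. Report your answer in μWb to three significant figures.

Φ_B ≈ 52.3 μWb

From L = NΦ_B/I, the flux per turn is Φ_B = LI/N.
Φ_B = (6.320×10^-3 H)(13.0 A)/1570 = 5.233×10^-5 Wb.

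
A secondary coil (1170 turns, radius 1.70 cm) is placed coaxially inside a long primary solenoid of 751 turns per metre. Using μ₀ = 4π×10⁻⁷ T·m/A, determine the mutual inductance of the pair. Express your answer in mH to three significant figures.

The outer solenoid produces a uniform field B₁ = μ₀n₁I₁ across the inner coil,
so the flux linkage is N₂Φ = N₂B₁A₂ = μ₀n₁N₂A₂·I₁, giving M = μ₀n₁N₂A₂.
A₂ = πr² = π(1.700×10^-2 m)² = 9.079×10^-4 m².
M = (4π×10⁻⁷)(751)(1170)(9.079×10^-4) = 1.002×10^-3 H.

M ≈ 1.00 mH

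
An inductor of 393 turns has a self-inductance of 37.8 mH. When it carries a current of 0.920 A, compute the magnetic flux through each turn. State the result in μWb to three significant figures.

From L = NΦ_B/I, the flux per turn is Φ_B = LI/N.
Φ_B = (3.780×10^-2 H)(0.920 A)/393 = 8.849×10^-5 Wb.

Φ_B ≈ 88.5 μWb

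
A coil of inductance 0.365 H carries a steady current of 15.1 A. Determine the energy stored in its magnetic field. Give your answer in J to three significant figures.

Stored magnetic energy: U = ½LI².
U = ½(0.365 H)(15.1 A)² = 41.61 J.

U ≈ 41.6 J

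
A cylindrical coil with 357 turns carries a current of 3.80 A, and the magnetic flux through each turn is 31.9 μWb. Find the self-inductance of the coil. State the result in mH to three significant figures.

Self-inductance is defined by L = NΦ_B/I (flux linkage over current).
L = (357)(3.190×10^-5 Wb)/(3.80 A) = 2.997×10^-3 H.

L ≈ 3.00 mH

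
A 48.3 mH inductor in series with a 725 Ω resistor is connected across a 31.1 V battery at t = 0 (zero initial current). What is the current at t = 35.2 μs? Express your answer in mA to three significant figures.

τ = L/R = 4.830×10^-2/725 = 6.662×10^-5 s; final current I_∞ = ε/R = 31.1/725 = 4.290×10^-2 A.
I(t) = I_∞(1 − e^(−t/τ)) with t/τ = 0.528.
I = (4.290×10^-2)(1 − e^(−0.528)) = 1.761×10^-2 A.

I ≈ 17.6 mA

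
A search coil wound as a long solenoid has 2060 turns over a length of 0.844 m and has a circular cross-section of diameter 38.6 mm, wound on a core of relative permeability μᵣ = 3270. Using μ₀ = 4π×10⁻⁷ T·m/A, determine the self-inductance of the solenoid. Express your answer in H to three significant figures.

A = π(d/2)² = π(1.930×10^-2 m)² = 1.170×10^-3 m².
For a long solenoid, L = μ₀μᵣN²A/ℓ.
L = (4π×10⁻⁷)(3270)(2060)²(1.170×10^-3)/(0.844 m) = 24.18 H.

L ≈ 24.2 H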